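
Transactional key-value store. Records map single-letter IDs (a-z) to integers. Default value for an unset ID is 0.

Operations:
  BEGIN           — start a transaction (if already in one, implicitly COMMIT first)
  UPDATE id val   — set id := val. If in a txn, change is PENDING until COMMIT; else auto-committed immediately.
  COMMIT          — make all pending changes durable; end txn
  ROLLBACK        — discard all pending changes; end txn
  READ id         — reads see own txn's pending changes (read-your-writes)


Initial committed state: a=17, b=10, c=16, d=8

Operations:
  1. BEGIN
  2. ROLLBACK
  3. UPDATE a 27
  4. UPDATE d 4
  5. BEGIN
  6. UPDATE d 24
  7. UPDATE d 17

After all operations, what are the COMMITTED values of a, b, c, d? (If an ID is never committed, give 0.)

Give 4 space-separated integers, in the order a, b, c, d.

Initial committed: {a=17, b=10, c=16, d=8}
Op 1: BEGIN: in_txn=True, pending={}
Op 2: ROLLBACK: discarded pending []; in_txn=False
Op 3: UPDATE a=27 (auto-commit; committed a=27)
Op 4: UPDATE d=4 (auto-commit; committed d=4)
Op 5: BEGIN: in_txn=True, pending={}
Op 6: UPDATE d=24 (pending; pending now {d=24})
Op 7: UPDATE d=17 (pending; pending now {d=17})
Final committed: {a=27, b=10, c=16, d=4}

Answer: 27 10 16 4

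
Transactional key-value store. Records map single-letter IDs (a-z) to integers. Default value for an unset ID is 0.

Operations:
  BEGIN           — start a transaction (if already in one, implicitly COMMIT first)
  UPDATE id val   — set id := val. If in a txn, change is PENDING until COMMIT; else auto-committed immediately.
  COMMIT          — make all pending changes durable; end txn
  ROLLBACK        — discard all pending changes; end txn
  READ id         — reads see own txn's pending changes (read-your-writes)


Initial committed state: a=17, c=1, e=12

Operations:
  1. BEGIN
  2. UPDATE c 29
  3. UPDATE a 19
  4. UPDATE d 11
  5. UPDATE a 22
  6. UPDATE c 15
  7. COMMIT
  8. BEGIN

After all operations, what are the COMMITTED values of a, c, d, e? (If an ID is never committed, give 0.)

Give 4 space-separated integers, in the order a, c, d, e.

Answer: 22 15 11 12

Derivation:
Initial committed: {a=17, c=1, e=12}
Op 1: BEGIN: in_txn=True, pending={}
Op 2: UPDATE c=29 (pending; pending now {c=29})
Op 3: UPDATE a=19 (pending; pending now {a=19, c=29})
Op 4: UPDATE d=11 (pending; pending now {a=19, c=29, d=11})
Op 5: UPDATE a=22 (pending; pending now {a=22, c=29, d=11})
Op 6: UPDATE c=15 (pending; pending now {a=22, c=15, d=11})
Op 7: COMMIT: merged ['a', 'c', 'd'] into committed; committed now {a=22, c=15, d=11, e=12}
Op 8: BEGIN: in_txn=True, pending={}
Final committed: {a=22, c=15, d=11, e=12}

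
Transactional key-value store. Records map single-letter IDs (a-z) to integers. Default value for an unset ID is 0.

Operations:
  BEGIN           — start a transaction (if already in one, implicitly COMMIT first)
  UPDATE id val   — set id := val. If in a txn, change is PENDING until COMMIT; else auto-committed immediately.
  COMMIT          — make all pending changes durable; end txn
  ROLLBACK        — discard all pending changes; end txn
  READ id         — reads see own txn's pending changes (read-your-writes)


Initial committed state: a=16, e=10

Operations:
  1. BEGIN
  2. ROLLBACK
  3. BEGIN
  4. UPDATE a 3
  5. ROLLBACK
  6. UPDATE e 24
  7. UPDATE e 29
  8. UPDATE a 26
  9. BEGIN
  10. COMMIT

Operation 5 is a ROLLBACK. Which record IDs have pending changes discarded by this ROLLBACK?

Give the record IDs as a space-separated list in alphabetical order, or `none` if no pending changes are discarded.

Answer: a

Derivation:
Initial committed: {a=16, e=10}
Op 1: BEGIN: in_txn=True, pending={}
Op 2: ROLLBACK: discarded pending []; in_txn=False
Op 3: BEGIN: in_txn=True, pending={}
Op 4: UPDATE a=3 (pending; pending now {a=3})
Op 5: ROLLBACK: discarded pending ['a']; in_txn=False
Op 6: UPDATE e=24 (auto-commit; committed e=24)
Op 7: UPDATE e=29 (auto-commit; committed e=29)
Op 8: UPDATE a=26 (auto-commit; committed a=26)
Op 9: BEGIN: in_txn=True, pending={}
Op 10: COMMIT: merged [] into committed; committed now {a=26, e=29}
ROLLBACK at op 5 discards: ['a']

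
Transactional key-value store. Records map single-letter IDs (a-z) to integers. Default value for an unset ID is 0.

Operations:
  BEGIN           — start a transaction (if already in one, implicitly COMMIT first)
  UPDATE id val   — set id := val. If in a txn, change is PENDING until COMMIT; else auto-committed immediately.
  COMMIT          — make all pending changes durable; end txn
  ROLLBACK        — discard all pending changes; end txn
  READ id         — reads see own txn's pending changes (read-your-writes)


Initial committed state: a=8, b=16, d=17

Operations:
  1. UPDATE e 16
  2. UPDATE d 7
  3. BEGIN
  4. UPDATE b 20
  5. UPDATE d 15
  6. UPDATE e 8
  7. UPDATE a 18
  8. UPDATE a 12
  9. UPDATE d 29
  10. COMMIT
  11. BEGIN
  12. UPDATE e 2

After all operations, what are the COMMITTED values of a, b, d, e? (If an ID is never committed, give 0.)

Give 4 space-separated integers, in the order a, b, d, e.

Answer: 12 20 29 8

Derivation:
Initial committed: {a=8, b=16, d=17}
Op 1: UPDATE e=16 (auto-commit; committed e=16)
Op 2: UPDATE d=7 (auto-commit; committed d=7)
Op 3: BEGIN: in_txn=True, pending={}
Op 4: UPDATE b=20 (pending; pending now {b=20})
Op 5: UPDATE d=15 (pending; pending now {b=20, d=15})
Op 6: UPDATE e=8 (pending; pending now {b=20, d=15, e=8})
Op 7: UPDATE a=18 (pending; pending now {a=18, b=20, d=15, e=8})
Op 8: UPDATE a=12 (pending; pending now {a=12, b=20, d=15, e=8})
Op 9: UPDATE d=29 (pending; pending now {a=12, b=20, d=29, e=8})
Op 10: COMMIT: merged ['a', 'b', 'd', 'e'] into committed; committed now {a=12, b=20, d=29, e=8}
Op 11: BEGIN: in_txn=True, pending={}
Op 12: UPDATE e=2 (pending; pending now {e=2})
Final committed: {a=12, b=20, d=29, e=8}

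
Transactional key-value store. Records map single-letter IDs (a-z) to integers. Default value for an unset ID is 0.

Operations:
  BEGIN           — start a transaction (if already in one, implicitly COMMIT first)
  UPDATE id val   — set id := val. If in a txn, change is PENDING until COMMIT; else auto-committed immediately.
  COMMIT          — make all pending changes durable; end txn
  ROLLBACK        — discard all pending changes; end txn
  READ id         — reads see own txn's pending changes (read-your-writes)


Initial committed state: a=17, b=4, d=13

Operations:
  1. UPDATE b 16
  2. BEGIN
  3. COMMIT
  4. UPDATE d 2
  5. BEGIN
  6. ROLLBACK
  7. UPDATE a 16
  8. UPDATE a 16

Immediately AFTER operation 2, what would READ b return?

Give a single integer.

Initial committed: {a=17, b=4, d=13}
Op 1: UPDATE b=16 (auto-commit; committed b=16)
Op 2: BEGIN: in_txn=True, pending={}
After op 2: visible(b) = 16 (pending={}, committed={a=17, b=16, d=13})

Answer: 16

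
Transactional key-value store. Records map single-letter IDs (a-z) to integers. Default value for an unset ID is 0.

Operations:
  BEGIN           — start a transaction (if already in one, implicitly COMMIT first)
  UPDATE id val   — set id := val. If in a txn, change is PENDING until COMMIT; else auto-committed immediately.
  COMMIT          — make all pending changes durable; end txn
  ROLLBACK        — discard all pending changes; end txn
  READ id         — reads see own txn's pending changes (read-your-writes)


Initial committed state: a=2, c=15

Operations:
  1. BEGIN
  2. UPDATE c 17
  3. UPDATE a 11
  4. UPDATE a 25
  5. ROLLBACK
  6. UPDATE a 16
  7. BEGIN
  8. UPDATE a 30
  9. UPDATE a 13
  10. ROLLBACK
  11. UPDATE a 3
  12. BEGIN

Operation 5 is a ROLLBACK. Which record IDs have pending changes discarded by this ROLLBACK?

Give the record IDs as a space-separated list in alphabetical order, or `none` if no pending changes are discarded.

Initial committed: {a=2, c=15}
Op 1: BEGIN: in_txn=True, pending={}
Op 2: UPDATE c=17 (pending; pending now {c=17})
Op 3: UPDATE a=11 (pending; pending now {a=11, c=17})
Op 4: UPDATE a=25 (pending; pending now {a=25, c=17})
Op 5: ROLLBACK: discarded pending ['a', 'c']; in_txn=False
Op 6: UPDATE a=16 (auto-commit; committed a=16)
Op 7: BEGIN: in_txn=True, pending={}
Op 8: UPDATE a=30 (pending; pending now {a=30})
Op 9: UPDATE a=13 (pending; pending now {a=13})
Op 10: ROLLBACK: discarded pending ['a']; in_txn=False
Op 11: UPDATE a=3 (auto-commit; committed a=3)
Op 12: BEGIN: in_txn=True, pending={}
ROLLBACK at op 5 discards: ['a', 'c']

Answer: a c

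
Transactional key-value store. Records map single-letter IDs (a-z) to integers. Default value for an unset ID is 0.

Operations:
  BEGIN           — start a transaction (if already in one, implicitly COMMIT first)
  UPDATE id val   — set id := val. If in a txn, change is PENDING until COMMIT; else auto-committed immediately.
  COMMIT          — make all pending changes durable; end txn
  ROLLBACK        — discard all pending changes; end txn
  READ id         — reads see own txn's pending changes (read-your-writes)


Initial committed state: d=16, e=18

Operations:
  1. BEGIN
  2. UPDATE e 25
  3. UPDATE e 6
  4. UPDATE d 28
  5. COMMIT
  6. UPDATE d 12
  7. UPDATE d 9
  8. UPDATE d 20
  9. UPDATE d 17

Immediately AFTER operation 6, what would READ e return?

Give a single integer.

Initial committed: {d=16, e=18}
Op 1: BEGIN: in_txn=True, pending={}
Op 2: UPDATE e=25 (pending; pending now {e=25})
Op 3: UPDATE e=6 (pending; pending now {e=6})
Op 4: UPDATE d=28 (pending; pending now {d=28, e=6})
Op 5: COMMIT: merged ['d', 'e'] into committed; committed now {d=28, e=6}
Op 6: UPDATE d=12 (auto-commit; committed d=12)
After op 6: visible(e) = 6 (pending={}, committed={d=12, e=6})

Answer: 6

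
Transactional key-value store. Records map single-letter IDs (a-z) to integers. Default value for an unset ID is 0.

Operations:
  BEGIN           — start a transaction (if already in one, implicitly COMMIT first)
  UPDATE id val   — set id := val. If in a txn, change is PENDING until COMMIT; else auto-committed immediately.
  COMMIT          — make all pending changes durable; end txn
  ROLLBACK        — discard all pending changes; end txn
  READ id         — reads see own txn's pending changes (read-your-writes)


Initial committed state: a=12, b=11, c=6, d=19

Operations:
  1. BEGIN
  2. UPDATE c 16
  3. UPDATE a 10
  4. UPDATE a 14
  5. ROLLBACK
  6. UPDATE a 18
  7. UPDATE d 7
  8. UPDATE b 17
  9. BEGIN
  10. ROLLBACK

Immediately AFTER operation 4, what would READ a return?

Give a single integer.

Answer: 14

Derivation:
Initial committed: {a=12, b=11, c=6, d=19}
Op 1: BEGIN: in_txn=True, pending={}
Op 2: UPDATE c=16 (pending; pending now {c=16})
Op 3: UPDATE a=10 (pending; pending now {a=10, c=16})
Op 4: UPDATE a=14 (pending; pending now {a=14, c=16})
After op 4: visible(a) = 14 (pending={a=14, c=16}, committed={a=12, b=11, c=6, d=19})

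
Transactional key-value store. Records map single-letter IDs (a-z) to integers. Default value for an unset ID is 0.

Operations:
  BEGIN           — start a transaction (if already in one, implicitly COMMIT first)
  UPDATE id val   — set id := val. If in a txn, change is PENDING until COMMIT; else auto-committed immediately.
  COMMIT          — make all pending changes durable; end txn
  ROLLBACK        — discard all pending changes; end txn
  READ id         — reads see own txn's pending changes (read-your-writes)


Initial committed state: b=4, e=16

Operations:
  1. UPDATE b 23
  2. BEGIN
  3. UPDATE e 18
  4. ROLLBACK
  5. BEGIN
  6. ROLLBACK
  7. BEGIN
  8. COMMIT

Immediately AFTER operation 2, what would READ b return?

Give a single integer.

Initial committed: {b=4, e=16}
Op 1: UPDATE b=23 (auto-commit; committed b=23)
Op 2: BEGIN: in_txn=True, pending={}
After op 2: visible(b) = 23 (pending={}, committed={b=23, e=16})

Answer: 23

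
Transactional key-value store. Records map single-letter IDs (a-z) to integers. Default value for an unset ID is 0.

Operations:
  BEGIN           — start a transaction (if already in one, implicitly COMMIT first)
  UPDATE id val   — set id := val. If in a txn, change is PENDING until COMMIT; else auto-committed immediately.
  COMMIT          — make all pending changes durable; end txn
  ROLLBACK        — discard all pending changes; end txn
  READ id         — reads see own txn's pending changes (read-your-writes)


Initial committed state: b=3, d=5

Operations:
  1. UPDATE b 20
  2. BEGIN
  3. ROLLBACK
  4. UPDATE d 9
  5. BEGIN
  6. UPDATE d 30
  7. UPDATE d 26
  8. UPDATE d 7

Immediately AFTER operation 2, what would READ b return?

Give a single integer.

Initial committed: {b=3, d=5}
Op 1: UPDATE b=20 (auto-commit; committed b=20)
Op 2: BEGIN: in_txn=True, pending={}
After op 2: visible(b) = 20 (pending={}, committed={b=20, d=5})

Answer: 20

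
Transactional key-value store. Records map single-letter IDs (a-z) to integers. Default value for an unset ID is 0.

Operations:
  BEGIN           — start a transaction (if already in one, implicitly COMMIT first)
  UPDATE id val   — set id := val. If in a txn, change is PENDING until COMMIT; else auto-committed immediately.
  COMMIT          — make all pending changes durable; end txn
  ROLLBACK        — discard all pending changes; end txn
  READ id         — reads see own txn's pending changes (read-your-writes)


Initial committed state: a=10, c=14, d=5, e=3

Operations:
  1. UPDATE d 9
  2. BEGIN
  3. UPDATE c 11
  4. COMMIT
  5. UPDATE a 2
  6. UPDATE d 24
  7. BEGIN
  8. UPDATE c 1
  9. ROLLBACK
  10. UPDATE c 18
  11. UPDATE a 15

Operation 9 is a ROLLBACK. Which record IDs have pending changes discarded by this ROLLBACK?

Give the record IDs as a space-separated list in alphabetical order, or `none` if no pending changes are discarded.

Initial committed: {a=10, c=14, d=5, e=3}
Op 1: UPDATE d=9 (auto-commit; committed d=9)
Op 2: BEGIN: in_txn=True, pending={}
Op 3: UPDATE c=11 (pending; pending now {c=11})
Op 4: COMMIT: merged ['c'] into committed; committed now {a=10, c=11, d=9, e=3}
Op 5: UPDATE a=2 (auto-commit; committed a=2)
Op 6: UPDATE d=24 (auto-commit; committed d=24)
Op 7: BEGIN: in_txn=True, pending={}
Op 8: UPDATE c=1 (pending; pending now {c=1})
Op 9: ROLLBACK: discarded pending ['c']; in_txn=False
Op 10: UPDATE c=18 (auto-commit; committed c=18)
Op 11: UPDATE a=15 (auto-commit; committed a=15)
ROLLBACK at op 9 discards: ['c']

Answer: c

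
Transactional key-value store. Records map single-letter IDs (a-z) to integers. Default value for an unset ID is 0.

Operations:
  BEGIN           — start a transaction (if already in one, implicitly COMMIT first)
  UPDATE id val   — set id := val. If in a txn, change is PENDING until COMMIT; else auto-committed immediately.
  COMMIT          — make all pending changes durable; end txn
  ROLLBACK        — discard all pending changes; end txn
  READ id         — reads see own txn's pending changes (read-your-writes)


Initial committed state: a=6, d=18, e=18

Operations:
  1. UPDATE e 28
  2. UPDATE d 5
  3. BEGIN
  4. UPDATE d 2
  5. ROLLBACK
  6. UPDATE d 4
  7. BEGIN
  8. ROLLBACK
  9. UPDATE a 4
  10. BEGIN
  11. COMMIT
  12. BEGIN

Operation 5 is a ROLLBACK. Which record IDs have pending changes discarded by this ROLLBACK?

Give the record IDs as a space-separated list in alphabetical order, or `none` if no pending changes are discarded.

Initial committed: {a=6, d=18, e=18}
Op 1: UPDATE e=28 (auto-commit; committed e=28)
Op 2: UPDATE d=5 (auto-commit; committed d=5)
Op 3: BEGIN: in_txn=True, pending={}
Op 4: UPDATE d=2 (pending; pending now {d=2})
Op 5: ROLLBACK: discarded pending ['d']; in_txn=False
Op 6: UPDATE d=4 (auto-commit; committed d=4)
Op 7: BEGIN: in_txn=True, pending={}
Op 8: ROLLBACK: discarded pending []; in_txn=False
Op 9: UPDATE a=4 (auto-commit; committed a=4)
Op 10: BEGIN: in_txn=True, pending={}
Op 11: COMMIT: merged [] into committed; committed now {a=4, d=4, e=28}
Op 12: BEGIN: in_txn=True, pending={}
ROLLBACK at op 5 discards: ['d']

Answer: d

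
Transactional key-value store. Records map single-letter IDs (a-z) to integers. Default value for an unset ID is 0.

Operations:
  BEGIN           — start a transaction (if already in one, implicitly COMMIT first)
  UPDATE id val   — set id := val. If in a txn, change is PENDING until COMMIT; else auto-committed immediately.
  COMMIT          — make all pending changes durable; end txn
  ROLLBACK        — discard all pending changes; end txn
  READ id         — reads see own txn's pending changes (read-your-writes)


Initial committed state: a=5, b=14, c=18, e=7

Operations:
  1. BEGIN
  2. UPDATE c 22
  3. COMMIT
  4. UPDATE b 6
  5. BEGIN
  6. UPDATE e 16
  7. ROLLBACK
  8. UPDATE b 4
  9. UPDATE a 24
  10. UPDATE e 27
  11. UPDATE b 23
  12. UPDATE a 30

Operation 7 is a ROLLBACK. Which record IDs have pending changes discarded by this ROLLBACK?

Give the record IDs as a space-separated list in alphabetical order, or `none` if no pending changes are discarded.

Initial committed: {a=5, b=14, c=18, e=7}
Op 1: BEGIN: in_txn=True, pending={}
Op 2: UPDATE c=22 (pending; pending now {c=22})
Op 3: COMMIT: merged ['c'] into committed; committed now {a=5, b=14, c=22, e=7}
Op 4: UPDATE b=6 (auto-commit; committed b=6)
Op 5: BEGIN: in_txn=True, pending={}
Op 6: UPDATE e=16 (pending; pending now {e=16})
Op 7: ROLLBACK: discarded pending ['e']; in_txn=False
Op 8: UPDATE b=4 (auto-commit; committed b=4)
Op 9: UPDATE a=24 (auto-commit; committed a=24)
Op 10: UPDATE e=27 (auto-commit; committed e=27)
Op 11: UPDATE b=23 (auto-commit; committed b=23)
Op 12: UPDATE a=30 (auto-commit; committed a=30)
ROLLBACK at op 7 discards: ['e']

Answer: e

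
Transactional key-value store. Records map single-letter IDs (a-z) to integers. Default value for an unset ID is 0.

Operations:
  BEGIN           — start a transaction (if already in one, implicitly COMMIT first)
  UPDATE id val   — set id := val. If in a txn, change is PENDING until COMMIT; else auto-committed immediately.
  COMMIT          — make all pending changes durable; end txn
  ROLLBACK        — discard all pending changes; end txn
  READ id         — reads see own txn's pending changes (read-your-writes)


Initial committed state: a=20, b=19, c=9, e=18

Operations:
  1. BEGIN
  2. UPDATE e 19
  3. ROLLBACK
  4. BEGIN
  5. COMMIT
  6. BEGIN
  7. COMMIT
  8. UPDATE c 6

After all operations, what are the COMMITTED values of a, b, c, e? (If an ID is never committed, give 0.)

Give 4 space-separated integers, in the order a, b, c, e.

Initial committed: {a=20, b=19, c=9, e=18}
Op 1: BEGIN: in_txn=True, pending={}
Op 2: UPDATE e=19 (pending; pending now {e=19})
Op 3: ROLLBACK: discarded pending ['e']; in_txn=False
Op 4: BEGIN: in_txn=True, pending={}
Op 5: COMMIT: merged [] into committed; committed now {a=20, b=19, c=9, e=18}
Op 6: BEGIN: in_txn=True, pending={}
Op 7: COMMIT: merged [] into committed; committed now {a=20, b=19, c=9, e=18}
Op 8: UPDATE c=6 (auto-commit; committed c=6)
Final committed: {a=20, b=19, c=6, e=18}

Answer: 20 19 6 18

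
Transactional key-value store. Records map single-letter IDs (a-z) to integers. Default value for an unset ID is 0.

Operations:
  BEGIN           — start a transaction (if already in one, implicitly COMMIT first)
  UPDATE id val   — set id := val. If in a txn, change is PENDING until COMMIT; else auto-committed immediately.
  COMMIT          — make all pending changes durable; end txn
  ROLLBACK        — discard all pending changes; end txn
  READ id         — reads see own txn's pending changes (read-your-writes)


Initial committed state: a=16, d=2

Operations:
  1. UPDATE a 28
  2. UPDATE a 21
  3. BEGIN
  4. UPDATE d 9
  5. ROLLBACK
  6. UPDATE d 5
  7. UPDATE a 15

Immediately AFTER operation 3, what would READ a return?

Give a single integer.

Initial committed: {a=16, d=2}
Op 1: UPDATE a=28 (auto-commit; committed a=28)
Op 2: UPDATE a=21 (auto-commit; committed a=21)
Op 3: BEGIN: in_txn=True, pending={}
After op 3: visible(a) = 21 (pending={}, committed={a=21, d=2})

Answer: 21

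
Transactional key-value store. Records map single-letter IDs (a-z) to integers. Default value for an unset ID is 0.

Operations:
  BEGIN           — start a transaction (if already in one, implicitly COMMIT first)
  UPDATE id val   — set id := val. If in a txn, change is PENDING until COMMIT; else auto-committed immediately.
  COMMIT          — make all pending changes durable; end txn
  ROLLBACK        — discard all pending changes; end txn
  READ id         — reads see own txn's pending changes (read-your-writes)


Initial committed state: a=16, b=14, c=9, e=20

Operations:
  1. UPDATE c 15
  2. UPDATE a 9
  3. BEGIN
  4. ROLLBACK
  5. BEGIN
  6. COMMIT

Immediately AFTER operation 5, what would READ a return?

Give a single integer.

Answer: 9

Derivation:
Initial committed: {a=16, b=14, c=9, e=20}
Op 1: UPDATE c=15 (auto-commit; committed c=15)
Op 2: UPDATE a=9 (auto-commit; committed a=9)
Op 3: BEGIN: in_txn=True, pending={}
Op 4: ROLLBACK: discarded pending []; in_txn=False
Op 5: BEGIN: in_txn=True, pending={}
After op 5: visible(a) = 9 (pending={}, committed={a=9, b=14, c=15, e=20})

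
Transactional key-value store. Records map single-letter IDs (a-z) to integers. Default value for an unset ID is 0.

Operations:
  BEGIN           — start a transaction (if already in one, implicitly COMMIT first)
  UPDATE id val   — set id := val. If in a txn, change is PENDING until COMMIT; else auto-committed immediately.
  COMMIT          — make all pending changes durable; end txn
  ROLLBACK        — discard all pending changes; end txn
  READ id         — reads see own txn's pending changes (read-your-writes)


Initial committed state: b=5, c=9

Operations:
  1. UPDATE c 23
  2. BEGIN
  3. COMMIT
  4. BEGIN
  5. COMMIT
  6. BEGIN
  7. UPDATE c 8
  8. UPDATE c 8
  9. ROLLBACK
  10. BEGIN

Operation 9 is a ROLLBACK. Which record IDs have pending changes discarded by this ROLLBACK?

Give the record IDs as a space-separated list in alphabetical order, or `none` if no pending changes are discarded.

Answer: c

Derivation:
Initial committed: {b=5, c=9}
Op 1: UPDATE c=23 (auto-commit; committed c=23)
Op 2: BEGIN: in_txn=True, pending={}
Op 3: COMMIT: merged [] into committed; committed now {b=5, c=23}
Op 4: BEGIN: in_txn=True, pending={}
Op 5: COMMIT: merged [] into committed; committed now {b=5, c=23}
Op 6: BEGIN: in_txn=True, pending={}
Op 7: UPDATE c=8 (pending; pending now {c=8})
Op 8: UPDATE c=8 (pending; pending now {c=8})
Op 9: ROLLBACK: discarded pending ['c']; in_txn=False
Op 10: BEGIN: in_txn=True, pending={}
ROLLBACK at op 9 discards: ['c']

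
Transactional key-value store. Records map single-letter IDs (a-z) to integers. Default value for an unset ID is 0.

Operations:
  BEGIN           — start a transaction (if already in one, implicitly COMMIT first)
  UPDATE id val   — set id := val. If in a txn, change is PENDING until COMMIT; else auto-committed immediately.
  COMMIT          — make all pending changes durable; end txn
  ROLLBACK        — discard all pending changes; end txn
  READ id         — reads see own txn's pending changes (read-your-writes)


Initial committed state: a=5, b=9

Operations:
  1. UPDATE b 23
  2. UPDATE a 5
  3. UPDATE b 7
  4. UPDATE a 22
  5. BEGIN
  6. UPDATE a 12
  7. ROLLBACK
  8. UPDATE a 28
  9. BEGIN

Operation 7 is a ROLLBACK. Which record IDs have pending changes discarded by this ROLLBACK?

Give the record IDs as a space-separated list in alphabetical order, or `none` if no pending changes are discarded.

Initial committed: {a=5, b=9}
Op 1: UPDATE b=23 (auto-commit; committed b=23)
Op 2: UPDATE a=5 (auto-commit; committed a=5)
Op 3: UPDATE b=7 (auto-commit; committed b=7)
Op 4: UPDATE a=22 (auto-commit; committed a=22)
Op 5: BEGIN: in_txn=True, pending={}
Op 6: UPDATE a=12 (pending; pending now {a=12})
Op 7: ROLLBACK: discarded pending ['a']; in_txn=False
Op 8: UPDATE a=28 (auto-commit; committed a=28)
Op 9: BEGIN: in_txn=True, pending={}
ROLLBACK at op 7 discards: ['a']

Answer: a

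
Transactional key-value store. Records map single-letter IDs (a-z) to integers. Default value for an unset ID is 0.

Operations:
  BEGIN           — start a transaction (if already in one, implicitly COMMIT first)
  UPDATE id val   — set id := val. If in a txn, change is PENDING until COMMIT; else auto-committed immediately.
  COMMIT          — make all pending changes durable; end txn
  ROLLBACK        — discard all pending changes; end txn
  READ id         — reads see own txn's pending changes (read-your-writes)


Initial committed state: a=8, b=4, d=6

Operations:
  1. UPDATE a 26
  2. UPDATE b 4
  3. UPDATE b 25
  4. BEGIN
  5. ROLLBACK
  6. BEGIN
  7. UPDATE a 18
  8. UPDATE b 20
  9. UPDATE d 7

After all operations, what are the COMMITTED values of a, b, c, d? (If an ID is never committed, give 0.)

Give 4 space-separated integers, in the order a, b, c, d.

Initial committed: {a=8, b=4, d=6}
Op 1: UPDATE a=26 (auto-commit; committed a=26)
Op 2: UPDATE b=4 (auto-commit; committed b=4)
Op 3: UPDATE b=25 (auto-commit; committed b=25)
Op 4: BEGIN: in_txn=True, pending={}
Op 5: ROLLBACK: discarded pending []; in_txn=False
Op 6: BEGIN: in_txn=True, pending={}
Op 7: UPDATE a=18 (pending; pending now {a=18})
Op 8: UPDATE b=20 (pending; pending now {a=18, b=20})
Op 9: UPDATE d=7 (pending; pending now {a=18, b=20, d=7})
Final committed: {a=26, b=25, d=6}

Answer: 26 25 0 6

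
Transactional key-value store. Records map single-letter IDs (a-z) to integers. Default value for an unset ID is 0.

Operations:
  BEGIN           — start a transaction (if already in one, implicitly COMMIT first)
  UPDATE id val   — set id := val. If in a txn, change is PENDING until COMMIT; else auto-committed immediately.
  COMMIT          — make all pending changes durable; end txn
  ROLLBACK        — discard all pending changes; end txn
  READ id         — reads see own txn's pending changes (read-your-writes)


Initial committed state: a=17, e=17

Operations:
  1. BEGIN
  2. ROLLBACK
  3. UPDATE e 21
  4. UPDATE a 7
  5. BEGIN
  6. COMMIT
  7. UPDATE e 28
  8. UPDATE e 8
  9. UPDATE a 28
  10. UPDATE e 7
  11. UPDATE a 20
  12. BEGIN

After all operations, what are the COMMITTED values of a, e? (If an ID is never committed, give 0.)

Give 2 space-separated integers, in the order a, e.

Initial committed: {a=17, e=17}
Op 1: BEGIN: in_txn=True, pending={}
Op 2: ROLLBACK: discarded pending []; in_txn=False
Op 3: UPDATE e=21 (auto-commit; committed e=21)
Op 4: UPDATE a=7 (auto-commit; committed a=7)
Op 5: BEGIN: in_txn=True, pending={}
Op 6: COMMIT: merged [] into committed; committed now {a=7, e=21}
Op 7: UPDATE e=28 (auto-commit; committed e=28)
Op 8: UPDATE e=8 (auto-commit; committed e=8)
Op 9: UPDATE a=28 (auto-commit; committed a=28)
Op 10: UPDATE e=7 (auto-commit; committed e=7)
Op 11: UPDATE a=20 (auto-commit; committed a=20)
Op 12: BEGIN: in_txn=True, pending={}
Final committed: {a=20, e=7}

Answer: 20 7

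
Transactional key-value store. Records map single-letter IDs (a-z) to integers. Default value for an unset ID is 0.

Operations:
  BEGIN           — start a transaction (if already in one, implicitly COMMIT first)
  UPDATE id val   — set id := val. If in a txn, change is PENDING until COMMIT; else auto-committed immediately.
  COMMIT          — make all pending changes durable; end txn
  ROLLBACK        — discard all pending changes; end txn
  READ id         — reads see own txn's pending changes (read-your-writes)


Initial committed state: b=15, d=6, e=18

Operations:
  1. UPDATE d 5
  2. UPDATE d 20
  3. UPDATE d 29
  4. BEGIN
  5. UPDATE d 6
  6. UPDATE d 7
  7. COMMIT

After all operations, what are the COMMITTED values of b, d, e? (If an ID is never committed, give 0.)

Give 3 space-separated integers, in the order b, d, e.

Initial committed: {b=15, d=6, e=18}
Op 1: UPDATE d=5 (auto-commit; committed d=5)
Op 2: UPDATE d=20 (auto-commit; committed d=20)
Op 3: UPDATE d=29 (auto-commit; committed d=29)
Op 4: BEGIN: in_txn=True, pending={}
Op 5: UPDATE d=6 (pending; pending now {d=6})
Op 6: UPDATE d=7 (pending; pending now {d=7})
Op 7: COMMIT: merged ['d'] into committed; committed now {b=15, d=7, e=18}
Final committed: {b=15, d=7, e=18}

Answer: 15 7 18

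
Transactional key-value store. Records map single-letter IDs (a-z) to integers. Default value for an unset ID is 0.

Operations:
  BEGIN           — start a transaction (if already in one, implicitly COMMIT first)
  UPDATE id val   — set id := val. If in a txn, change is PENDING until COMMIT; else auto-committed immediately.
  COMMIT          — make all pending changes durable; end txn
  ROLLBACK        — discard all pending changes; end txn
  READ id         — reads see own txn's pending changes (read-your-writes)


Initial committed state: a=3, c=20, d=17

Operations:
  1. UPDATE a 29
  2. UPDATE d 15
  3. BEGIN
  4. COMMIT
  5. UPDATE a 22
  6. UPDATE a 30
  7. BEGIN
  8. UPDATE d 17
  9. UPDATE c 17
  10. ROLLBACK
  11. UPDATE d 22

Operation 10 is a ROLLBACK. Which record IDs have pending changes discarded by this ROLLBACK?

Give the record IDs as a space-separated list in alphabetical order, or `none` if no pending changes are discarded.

Initial committed: {a=3, c=20, d=17}
Op 1: UPDATE a=29 (auto-commit; committed a=29)
Op 2: UPDATE d=15 (auto-commit; committed d=15)
Op 3: BEGIN: in_txn=True, pending={}
Op 4: COMMIT: merged [] into committed; committed now {a=29, c=20, d=15}
Op 5: UPDATE a=22 (auto-commit; committed a=22)
Op 6: UPDATE a=30 (auto-commit; committed a=30)
Op 7: BEGIN: in_txn=True, pending={}
Op 8: UPDATE d=17 (pending; pending now {d=17})
Op 9: UPDATE c=17 (pending; pending now {c=17, d=17})
Op 10: ROLLBACK: discarded pending ['c', 'd']; in_txn=False
Op 11: UPDATE d=22 (auto-commit; committed d=22)
ROLLBACK at op 10 discards: ['c', 'd']

Answer: c d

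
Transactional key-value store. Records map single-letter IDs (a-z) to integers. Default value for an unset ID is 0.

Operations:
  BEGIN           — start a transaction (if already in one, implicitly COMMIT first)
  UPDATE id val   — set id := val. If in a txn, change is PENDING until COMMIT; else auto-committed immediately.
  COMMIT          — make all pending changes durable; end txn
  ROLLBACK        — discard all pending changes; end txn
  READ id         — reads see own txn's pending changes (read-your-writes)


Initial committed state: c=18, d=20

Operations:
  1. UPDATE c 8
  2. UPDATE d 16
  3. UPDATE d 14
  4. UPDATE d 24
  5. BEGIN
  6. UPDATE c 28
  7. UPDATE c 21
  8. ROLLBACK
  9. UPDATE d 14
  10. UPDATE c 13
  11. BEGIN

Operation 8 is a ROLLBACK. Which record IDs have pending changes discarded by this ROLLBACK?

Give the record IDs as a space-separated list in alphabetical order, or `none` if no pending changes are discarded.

Answer: c

Derivation:
Initial committed: {c=18, d=20}
Op 1: UPDATE c=8 (auto-commit; committed c=8)
Op 2: UPDATE d=16 (auto-commit; committed d=16)
Op 3: UPDATE d=14 (auto-commit; committed d=14)
Op 4: UPDATE d=24 (auto-commit; committed d=24)
Op 5: BEGIN: in_txn=True, pending={}
Op 6: UPDATE c=28 (pending; pending now {c=28})
Op 7: UPDATE c=21 (pending; pending now {c=21})
Op 8: ROLLBACK: discarded pending ['c']; in_txn=False
Op 9: UPDATE d=14 (auto-commit; committed d=14)
Op 10: UPDATE c=13 (auto-commit; committed c=13)
Op 11: BEGIN: in_txn=True, pending={}
ROLLBACK at op 8 discards: ['c']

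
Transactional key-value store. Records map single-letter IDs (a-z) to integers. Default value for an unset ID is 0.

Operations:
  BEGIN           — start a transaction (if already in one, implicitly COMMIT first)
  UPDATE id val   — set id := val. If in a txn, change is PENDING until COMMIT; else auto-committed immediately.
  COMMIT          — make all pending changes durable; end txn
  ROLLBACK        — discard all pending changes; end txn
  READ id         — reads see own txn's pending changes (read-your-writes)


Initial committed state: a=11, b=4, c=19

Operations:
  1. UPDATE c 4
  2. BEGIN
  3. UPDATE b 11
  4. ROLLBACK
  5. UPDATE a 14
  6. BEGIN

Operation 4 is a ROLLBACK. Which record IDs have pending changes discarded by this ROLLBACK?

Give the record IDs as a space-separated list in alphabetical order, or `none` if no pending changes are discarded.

Initial committed: {a=11, b=4, c=19}
Op 1: UPDATE c=4 (auto-commit; committed c=4)
Op 2: BEGIN: in_txn=True, pending={}
Op 3: UPDATE b=11 (pending; pending now {b=11})
Op 4: ROLLBACK: discarded pending ['b']; in_txn=False
Op 5: UPDATE a=14 (auto-commit; committed a=14)
Op 6: BEGIN: in_txn=True, pending={}
ROLLBACK at op 4 discards: ['b']

Answer: b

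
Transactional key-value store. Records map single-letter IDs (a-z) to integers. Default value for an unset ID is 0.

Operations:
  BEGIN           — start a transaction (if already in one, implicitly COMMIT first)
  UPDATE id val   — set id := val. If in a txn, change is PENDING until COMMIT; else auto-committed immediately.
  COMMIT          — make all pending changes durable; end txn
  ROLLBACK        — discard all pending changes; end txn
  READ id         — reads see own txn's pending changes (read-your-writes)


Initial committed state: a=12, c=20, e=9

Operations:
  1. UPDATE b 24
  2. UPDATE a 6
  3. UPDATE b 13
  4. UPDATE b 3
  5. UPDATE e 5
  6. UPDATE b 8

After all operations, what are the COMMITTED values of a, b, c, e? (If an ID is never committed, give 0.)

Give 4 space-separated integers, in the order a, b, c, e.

Initial committed: {a=12, c=20, e=9}
Op 1: UPDATE b=24 (auto-commit; committed b=24)
Op 2: UPDATE a=6 (auto-commit; committed a=6)
Op 3: UPDATE b=13 (auto-commit; committed b=13)
Op 4: UPDATE b=3 (auto-commit; committed b=3)
Op 5: UPDATE e=5 (auto-commit; committed e=5)
Op 6: UPDATE b=8 (auto-commit; committed b=8)
Final committed: {a=6, b=8, c=20, e=5}

Answer: 6 8 20 5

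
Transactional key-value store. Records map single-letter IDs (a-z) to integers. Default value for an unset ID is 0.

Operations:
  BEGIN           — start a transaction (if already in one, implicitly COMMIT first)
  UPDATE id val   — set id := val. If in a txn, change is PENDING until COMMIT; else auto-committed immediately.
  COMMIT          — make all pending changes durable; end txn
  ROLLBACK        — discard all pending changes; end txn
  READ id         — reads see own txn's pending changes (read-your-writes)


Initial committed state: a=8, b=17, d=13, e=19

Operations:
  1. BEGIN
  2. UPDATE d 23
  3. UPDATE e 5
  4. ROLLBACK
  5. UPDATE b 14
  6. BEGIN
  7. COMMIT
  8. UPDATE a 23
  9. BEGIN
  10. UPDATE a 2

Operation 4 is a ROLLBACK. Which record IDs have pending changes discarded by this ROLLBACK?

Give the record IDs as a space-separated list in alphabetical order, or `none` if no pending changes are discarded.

Initial committed: {a=8, b=17, d=13, e=19}
Op 1: BEGIN: in_txn=True, pending={}
Op 2: UPDATE d=23 (pending; pending now {d=23})
Op 3: UPDATE e=5 (pending; pending now {d=23, e=5})
Op 4: ROLLBACK: discarded pending ['d', 'e']; in_txn=False
Op 5: UPDATE b=14 (auto-commit; committed b=14)
Op 6: BEGIN: in_txn=True, pending={}
Op 7: COMMIT: merged [] into committed; committed now {a=8, b=14, d=13, e=19}
Op 8: UPDATE a=23 (auto-commit; committed a=23)
Op 9: BEGIN: in_txn=True, pending={}
Op 10: UPDATE a=2 (pending; pending now {a=2})
ROLLBACK at op 4 discards: ['d', 'e']

Answer: d e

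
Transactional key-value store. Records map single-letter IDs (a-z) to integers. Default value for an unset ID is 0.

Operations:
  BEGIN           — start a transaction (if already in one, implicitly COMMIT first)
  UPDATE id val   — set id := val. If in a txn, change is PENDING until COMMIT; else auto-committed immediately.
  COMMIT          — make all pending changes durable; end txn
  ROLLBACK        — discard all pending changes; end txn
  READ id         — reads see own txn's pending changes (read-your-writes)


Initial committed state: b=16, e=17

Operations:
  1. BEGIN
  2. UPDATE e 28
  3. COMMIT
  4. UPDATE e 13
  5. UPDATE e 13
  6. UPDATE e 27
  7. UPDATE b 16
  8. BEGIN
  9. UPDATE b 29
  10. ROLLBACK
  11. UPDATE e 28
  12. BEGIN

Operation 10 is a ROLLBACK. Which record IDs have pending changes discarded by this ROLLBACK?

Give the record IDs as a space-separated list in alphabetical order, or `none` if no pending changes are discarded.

Answer: b

Derivation:
Initial committed: {b=16, e=17}
Op 1: BEGIN: in_txn=True, pending={}
Op 2: UPDATE e=28 (pending; pending now {e=28})
Op 3: COMMIT: merged ['e'] into committed; committed now {b=16, e=28}
Op 4: UPDATE e=13 (auto-commit; committed e=13)
Op 5: UPDATE e=13 (auto-commit; committed e=13)
Op 6: UPDATE e=27 (auto-commit; committed e=27)
Op 7: UPDATE b=16 (auto-commit; committed b=16)
Op 8: BEGIN: in_txn=True, pending={}
Op 9: UPDATE b=29 (pending; pending now {b=29})
Op 10: ROLLBACK: discarded pending ['b']; in_txn=False
Op 11: UPDATE e=28 (auto-commit; committed e=28)
Op 12: BEGIN: in_txn=True, pending={}
ROLLBACK at op 10 discards: ['b']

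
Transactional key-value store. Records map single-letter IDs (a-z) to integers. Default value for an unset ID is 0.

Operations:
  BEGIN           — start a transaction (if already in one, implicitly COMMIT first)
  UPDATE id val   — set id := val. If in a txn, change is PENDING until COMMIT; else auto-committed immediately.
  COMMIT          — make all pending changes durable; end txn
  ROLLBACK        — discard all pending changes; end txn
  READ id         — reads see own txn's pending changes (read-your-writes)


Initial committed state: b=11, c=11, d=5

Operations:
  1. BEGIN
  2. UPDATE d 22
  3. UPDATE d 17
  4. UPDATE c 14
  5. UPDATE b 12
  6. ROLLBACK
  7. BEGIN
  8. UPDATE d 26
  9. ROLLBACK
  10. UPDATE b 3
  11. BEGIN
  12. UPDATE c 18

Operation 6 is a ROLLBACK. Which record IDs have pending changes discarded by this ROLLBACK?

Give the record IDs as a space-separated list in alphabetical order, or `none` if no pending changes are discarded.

Answer: b c d

Derivation:
Initial committed: {b=11, c=11, d=5}
Op 1: BEGIN: in_txn=True, pending={}
Op 2: UPDATE d=22 (pending; pending now {d=22})
Op 3: UPDATE d=17 (pending; pending now {d=17})
Op 4: UPDATE c=14 (pending; pending now {c=14, d=17})
Op 5: UPDATE b=12 (pending; pending now {b=12, c=14, d=17})
Op 6: ROLLBACK: discarded pending ['b', 'c', 'd']; in_txn=False
Op 7: BEGIN: in_txn=True, pending={}
Op 8: UPDATE d=26 (pending; pending now {d=26})
Op 9: ROLLBACK: discarded pending ['d']; in_txn=False
Op 10: UPDATE b=3 (auto-commit; committed b=3)
Op 11: BEGIN: in_txn=True, pending={}
Op 12: UPDATE c=18 (pending; pending now {c=18})
ROLLBACK at op 6 discards: ['b', 'c', 'd']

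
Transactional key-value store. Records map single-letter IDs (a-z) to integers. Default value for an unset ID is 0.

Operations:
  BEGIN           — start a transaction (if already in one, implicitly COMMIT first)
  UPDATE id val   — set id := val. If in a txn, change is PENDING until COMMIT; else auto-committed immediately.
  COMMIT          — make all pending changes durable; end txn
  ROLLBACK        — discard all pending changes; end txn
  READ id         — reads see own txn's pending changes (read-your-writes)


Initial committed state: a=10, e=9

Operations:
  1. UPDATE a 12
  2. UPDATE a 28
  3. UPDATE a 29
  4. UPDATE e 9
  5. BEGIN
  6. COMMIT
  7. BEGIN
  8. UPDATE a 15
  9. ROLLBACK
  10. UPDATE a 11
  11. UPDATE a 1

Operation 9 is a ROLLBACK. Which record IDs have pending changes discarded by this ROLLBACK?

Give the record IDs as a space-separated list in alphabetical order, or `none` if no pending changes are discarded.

Initial committed: {a=10, e=9}
Op 1: UPDATE a=12 (auto-commit; committed a=12)
Op 2: UPDATE a=28 (auto-commit; committed a=28)
Op 3: UPDATE a=29 (auto-commit; committed a=29)
Op 4: UPDATE e=9 (auto-commit; committed e=9)
Op 5: BEGIN: in_txn=True, pending={}
Op 6: COMMIT: merged [] into committed; committed now {a=29, e=9}
Op 7: BEGIN: in_txn=True, pending={}
Op 8: UPDATE a=15 (pending; pending now {a=15})
Op 9: ROLLBACK: discarded pending ['a']; in_txn=False
Op 10: UPDATE a=11 (auto-commit; committed a=11)
Op 11: UPDATE a=1 (auto-commit; committed a=1)
ROLLBACK at op 9 discards: ['a']

Answer: a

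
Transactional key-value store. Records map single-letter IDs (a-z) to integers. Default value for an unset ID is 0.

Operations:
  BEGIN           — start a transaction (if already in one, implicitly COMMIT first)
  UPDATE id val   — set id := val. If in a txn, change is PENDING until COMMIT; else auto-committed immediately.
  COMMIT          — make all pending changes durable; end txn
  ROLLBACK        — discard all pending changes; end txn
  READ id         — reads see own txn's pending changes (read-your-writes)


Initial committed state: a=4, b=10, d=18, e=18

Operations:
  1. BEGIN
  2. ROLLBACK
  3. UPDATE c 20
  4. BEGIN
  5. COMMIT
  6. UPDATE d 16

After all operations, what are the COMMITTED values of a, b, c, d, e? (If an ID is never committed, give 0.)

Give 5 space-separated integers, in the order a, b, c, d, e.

Answer: 4 10 20 16 18

Derivation:
Initial committed: {a=4, b=10, d=18, e=18}
Op 1: BEGIN: in_txn=True, pending={}
Op 2: ROLLBACK: discarded pending []; in_txn=False
Op 3: UPDATE c=20 (auto-commit; committed c=20)
Op 4: BEGIN: in_txn=True, pending={}
Op 5: COMMIT: merged [] into committed; committed now {a=4, b=10, c=20, d=18, e=18}
Op 6: UPDATE d=16 (auto-commit; committed d=16)
Final committed: {a=4, b=10, c=20, d=16, e=18}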